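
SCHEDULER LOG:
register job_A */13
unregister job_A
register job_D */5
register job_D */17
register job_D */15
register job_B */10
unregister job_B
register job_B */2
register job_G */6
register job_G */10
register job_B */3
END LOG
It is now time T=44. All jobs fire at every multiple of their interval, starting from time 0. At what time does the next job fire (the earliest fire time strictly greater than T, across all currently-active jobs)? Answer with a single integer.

Answer: 45

Derivation:
Op 1: register job_A */13 -> active={job_A:*/13}
Op 2: unregister job_A -> active={}
Op 3: register job_D */5 -> active={job_D:*/5}
Op 4: register job_D */17 -> active={job_D:*/17}
Op 5: register job_D */15 -> active={job_D:*/15}
Op 6: register job_B */10 -> active={job_B:*/10, job_D:*/15}
Op 7: unregister job_B -> active={job_D:*/15}
Op 8: register job_B */2 -> active={job_B:*/2, job_D:*/15}
Op 9: register job_G */6 -> active={job_B:*/2, job_D:*/15, job_G:*/6}
Op 10: register job_G */10 -> active={job_B:*/2, job_D:*/15, job_G:*/10}
Op 11: register job_B */3 -> active={job_B:*/3, job_D:*/15, job_G:*/10}
  job_B: interval 3, next fire after T=44 is 45
  job_D: interval 15, next fire after T=44 is 45
  job_G: interval 10, next fire after T=44 is 50
Earliest fire time = 45 (job job_B)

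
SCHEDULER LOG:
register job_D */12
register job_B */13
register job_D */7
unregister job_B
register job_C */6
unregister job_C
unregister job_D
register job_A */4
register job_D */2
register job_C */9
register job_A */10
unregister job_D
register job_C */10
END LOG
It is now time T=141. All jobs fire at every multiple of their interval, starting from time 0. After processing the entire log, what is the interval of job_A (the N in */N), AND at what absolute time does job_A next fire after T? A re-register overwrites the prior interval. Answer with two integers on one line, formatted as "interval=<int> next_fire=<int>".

Answer: interval=10 next_fire=150

Derivation:
Op 1: register job_D */12 -> active={job_D:*/12}
Op 2: register job_B */13 -> active={job_B:*/13, job_D:*/12}
Op 3: register job_D */7 -> active={job_B:*/13, job_D:*/7}
Op 4: unregister job_B -> active={job_D:*/7}
Op 5: register job_C */6 -> active={job_C:*/6, job_D:*/7}
Op 6: unregister job_C -> active={job_D:*/7}
Op 7: unregister job_D -> active={}
Op 8: register job_A */4 -> active={job_A:*/4}
Op 9: register job_D */2 -> active={job_A:*/4, job_D:*/2}
Op 10: register job_C */9 -> active={job_A:*/4, job_C:*/9, job_D:*/2}
Op 11: register job_A */10 -> active={job_A:*/10, job_C:*/9, job_D:*/2}
Op 12: unregister job_D -> active={job_A:*/10, job_C:*/9}
Op 13: register job_C */10 -> active={job_A:*/10, job_C:*/10}
Final interval of job_A = 10
Next fire of job_A after T=141: (141//10+1)*10 = 150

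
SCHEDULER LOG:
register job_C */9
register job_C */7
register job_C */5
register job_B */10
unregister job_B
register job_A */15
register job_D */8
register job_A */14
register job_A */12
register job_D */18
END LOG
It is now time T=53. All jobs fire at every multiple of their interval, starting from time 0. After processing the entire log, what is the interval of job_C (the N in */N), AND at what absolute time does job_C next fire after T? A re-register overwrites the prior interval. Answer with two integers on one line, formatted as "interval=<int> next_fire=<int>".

Op 1: register job_C */9 -> active={job_C:*/9}
Op 2: register job_C */7 -> active={job_C:*/7}
Op 3: register job_C */5 -> active={job_C:*/5}
Op 4: register job_B */10 -> active={job_B:*/10, job_C:*/5}
Op 5: unregister job_B -> active={job_C:*/5}
Op 6: register job_A */15 -> active={job_A:*/15, job_C:*/5}
Op 7: register job_D */8 -> active={job_A:*/15, job_C:*/5, job_D:*/8}
Op 8: register job_A */14 -> active={job_A:*/14, job_C:*/5, job_D:*/8}
Op 9: register job_A */12 -> active={job_A:*/12, job_C:*/5, job_D:*/8}
Op 10: register job_D */18 -> active={job_A:*/12, job_C:*/5, job_D:*/18}
Final interval of job_C = 5
Next fire of job_C after T=53: (53//5+1)*5 = 55

Answer: interval=5 next_fire=55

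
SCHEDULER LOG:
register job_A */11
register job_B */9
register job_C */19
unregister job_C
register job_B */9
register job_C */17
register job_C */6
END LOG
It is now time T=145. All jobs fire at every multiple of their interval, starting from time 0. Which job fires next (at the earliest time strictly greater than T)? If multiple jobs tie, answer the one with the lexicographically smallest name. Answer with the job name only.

Op 1: register job_A */11 -> active={job_A:*/11}
Op 2: register job_B */9 -> active={job_A:*/11, job_B:*/9}
Op 3: register job_C */19 -> active={job_A:*/11, job_B:*/9, job_C:*/19}
Op 4: unregister job_C -> active={job_A:*/11, job_B:*/9}
Op 5: register job_B */9 -> active={job_A:*/11, job_B:*/9}
Op 6: register job_C */17 -> active={job_A:*/11, job_B:*/9, job_C:*/17}
Op 7: register job_C */6 -> active={job_A:*/11, job_B:*/9, job_C:*/6}
  job_A: interval 11, next fire after T=145 is 154
  job_B: interval 9, next fire after T=145 is 153
  job_C: interval 6, next fire after T=145 is 150
Earliest = 150, winner (lex tiebreak) = job_C

Answer: job_C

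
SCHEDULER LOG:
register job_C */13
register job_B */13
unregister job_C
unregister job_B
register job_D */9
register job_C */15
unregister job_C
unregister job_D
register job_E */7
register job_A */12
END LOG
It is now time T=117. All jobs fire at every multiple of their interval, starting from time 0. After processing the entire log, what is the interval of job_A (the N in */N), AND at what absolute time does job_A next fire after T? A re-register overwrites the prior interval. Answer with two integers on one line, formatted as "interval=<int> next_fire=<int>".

Answer: interval=12 next_fire=120

Derivation:
Op 1: register job_C */13 -> active={job_C:*/13}
Op 2: register job_B */13 -> active={job_B:*/13, job_C:*/13}
Op 3: unregister job_C -> active={job_B:*/13}
Op 4: unregister job_B -> active={}
Op 5: register job_D */9 -> active={job_D:*/9}
Op 6: register job_C */15 -> active={job_C:*/15, job_D:*/9}
Op 7: unregister job_C -> active={job_D:*/9}
Op 8: unregister job_D -> active={}
Op 9: register job_E */7 -> active={job_E:*/7}
Op 10: register job_A */12 -> active={job_A:*/12, job_E:*/7}
Final interval of job_A = 12
Next fire of job_A after T=117: (117//12+1)*12 = 120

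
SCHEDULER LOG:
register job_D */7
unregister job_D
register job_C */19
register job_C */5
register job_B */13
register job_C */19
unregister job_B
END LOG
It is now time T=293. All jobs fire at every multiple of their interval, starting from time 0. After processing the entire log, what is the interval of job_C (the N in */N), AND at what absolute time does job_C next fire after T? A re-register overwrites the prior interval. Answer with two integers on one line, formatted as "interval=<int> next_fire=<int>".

Op 1: register job_D */7 -> active={job_D:*/7}
Op 2: unregister job_D -> active={}
Op 3: register job_C */19 -> active={job_C:*/19}
Op 4: register job_C */5 -> active={job_C:*/5}
Op 5: register job_B */13 -> active={job_B:*/13, job_C:*/5}
Op 6: register job_C */19 -> active={job_B:*/13, job_C:*/19}
Op 7: unregister job_B -> active={job_C:*/19}
Final interval of job_C = 19
Next fire of job_C after T=293: (293//19+1)*19 = 304

Answer: interval=19 next_fire=304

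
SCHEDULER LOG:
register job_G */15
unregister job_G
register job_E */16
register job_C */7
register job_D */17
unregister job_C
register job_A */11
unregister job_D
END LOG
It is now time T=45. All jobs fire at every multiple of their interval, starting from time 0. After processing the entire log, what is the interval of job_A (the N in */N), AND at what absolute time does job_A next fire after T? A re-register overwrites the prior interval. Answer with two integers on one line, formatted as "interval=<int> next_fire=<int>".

Answer: interval=11 next_fire=55

Derivation:
Op 1: register job_G */15 -> active={job_G:*/15}
Op 2: unregister job_G -> active={}
Op 3: register job_E */16 -> active={job_E:*/16}
Op 4: register job_C */7 -> active={job_C:*/7, job_E:*/16}
Op 5: register job_D */17 -> active={job_C:*/7, job_D:*/17, job_E:*/16}
Op 6: unregister job_C -> active={job_D:*/17, job_E:*/16}
Op 7: register job_A */11 -> active={job_A:*/11, job_D:*/17, job_E:*/16}
Op 8: unregister job_D -> active={job_A:*/11, job_E:*/16}
Final interval of job_A = 11
Next fire of job_A after T=45: (45//11+1)*11 = 55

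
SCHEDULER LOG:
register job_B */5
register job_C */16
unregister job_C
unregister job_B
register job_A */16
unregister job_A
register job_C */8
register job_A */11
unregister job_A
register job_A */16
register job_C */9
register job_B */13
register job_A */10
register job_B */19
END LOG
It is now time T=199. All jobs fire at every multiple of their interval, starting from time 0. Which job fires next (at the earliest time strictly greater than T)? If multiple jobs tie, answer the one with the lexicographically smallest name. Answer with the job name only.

Op 1: register job_B */5 -> active={job_B:*/5}
Op 2: register job_C */16 -> active={job_B:*/5, job_C:*/16}
Op 3: unregister job_C -> active={job_B:*/5}
Op 4: unregister job_B -> active={}
Op 5: register job_A */16 -> active={job_A:*/16}
Op 6: unregister job_A -> active={}
Op 7: register job_C */8 -> active={job_C:*/8}
Op 8: register job_A */11 -> active={job_A:*/11, job_C:*/8}
Op 9: unregister job_A -> active={job_C:*/8}
Op 10: register job_A */16 -> active={job_A:*/16, job_C:*/8}
Op 11: register job_C */9 -> active={job_A:*/16, job_C:*/9}
Op 12: register job_B */13 -> active={job_A:*/16, job_B:*/13, job_C:*/9}
Op 13: register job_A */10 -> active={job_A:*/10, job_B:*/13, job_C:*/9}
Op 14: register job_B */19 -> active={job_A:*/10, job_B:*/19, job_C:*/9}
  job_A: interval 10, next fire after T=199 is 200
  job_B: interval 19, next fire after T=199 is 209
  job_C: interval 9, next fire after T=199 is 207
Earliest = 200, winner (lex tiebreak) = job_A

Answer: job_A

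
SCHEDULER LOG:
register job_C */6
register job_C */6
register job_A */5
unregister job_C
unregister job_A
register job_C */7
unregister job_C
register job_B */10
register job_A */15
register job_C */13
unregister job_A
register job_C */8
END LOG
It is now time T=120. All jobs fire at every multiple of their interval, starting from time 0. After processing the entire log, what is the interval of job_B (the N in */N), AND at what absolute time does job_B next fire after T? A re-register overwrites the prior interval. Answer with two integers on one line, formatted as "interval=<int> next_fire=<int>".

Answer: interval=10 next_fire=130

Derivation:
Op 1: register job_C */6 -> active={job_C:*/6}
Op 2: register job_C */6 -> active={job_C:*/6}
Op 3: register job_A */5 -> active={job_A:*/5, job_C:*/6}
Op 4: unregister job_C -> active={job_A:*/5}
Op 5: unregister job_A -> active={}
Op 6: register job_C */7 -> active={job_C:*/7}
Op 7: unregister job_C -> active={}
Op 8: register job_B */10 -> active={job_B:*/10}
Op 9: register job_A */15 -> active={job_A:*/15, job_B:*/10}
Op 10: register job_C */13 -> active={job_A:*/15, job_B:*/10, job_C:*/13}
Op 11: unregister job_A -> active={job_B:*/10, job_C:*/13}
Op 12: register job_C */8 -> active={job_B:*/10, job_C:*/8}
Final interval of job_B = 10
Next fire of job_B after T=120: (120//10+1)*10 = 130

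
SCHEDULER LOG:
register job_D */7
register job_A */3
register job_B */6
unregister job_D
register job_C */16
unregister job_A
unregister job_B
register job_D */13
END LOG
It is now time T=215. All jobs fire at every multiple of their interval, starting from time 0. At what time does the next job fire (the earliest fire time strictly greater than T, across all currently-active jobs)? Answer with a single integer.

Answer: 221

Derivation:
Op 1: register job_D */7 -> active={job_D:*/7}
Op 2: register job_A */3 -> active={job_A:*/3, job_D:*/7}
Op 3: register job_B */6 -> active={job_A:*/3, job_B:*/6, job_D:*/7}
Op 4: unregister job_D -> active={job_A:*/3, job_B:*/6}
Op 5: register job_C */16 -> active={job_A:*/3, job_B:*/6, job_C:*/16}
Op 6: unregister job_A -> active={job_B:*/6, job_C:*/16}
Op 7: unregister job_B -> active={job_C:*/16}
Op 8: register job_D */13 -> active={job_C:*/16, job_D:*/13}
  job_C: interval 16, next fire after T=215 is 224
  job_D: interval 13, next fire after T=215 is 221
Earliest fire time = 221 (job job_D)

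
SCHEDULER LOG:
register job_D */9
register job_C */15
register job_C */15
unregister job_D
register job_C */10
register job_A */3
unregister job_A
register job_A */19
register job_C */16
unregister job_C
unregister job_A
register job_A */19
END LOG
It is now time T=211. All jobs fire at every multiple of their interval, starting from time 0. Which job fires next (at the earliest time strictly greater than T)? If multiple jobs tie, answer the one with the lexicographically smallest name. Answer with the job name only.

Answer: job_A

Derivation:
Op 1: register job_D */9 -> active={job_D:*/9}
Op 2: register job_C */15 -> active={job_C:*/15, job_D:*/9}
Op 3: register job_C */15 -> active={job_C:*/15, job_D:*/9}
Op 4: unregister job_D -> active={job_C:*/15}
Op 5: register job_C */10 -> active={job_C:*/10}
Op 6: register job_A */3 -> active={job_A:*/3, job_C:*/10}
Op 7: unregister job_A -> active={job_C:*/10}
Op 8: register job_A */19 -> active={job_A:*/19, job_C:*/10}
Op 9: register job_C */16 -> active={job_A:*/19, job_C:*/16}
Op 10: unregister job_C -> active={job_A:*/19}
Op 11: unregister job_A -> active={}
Op 12: register job_A */19 -> active={job_A:*/19}
  job_A: interval 19, next fire after T=211 is 228
Earliest = 228, winner (lex tiebreak) = job_A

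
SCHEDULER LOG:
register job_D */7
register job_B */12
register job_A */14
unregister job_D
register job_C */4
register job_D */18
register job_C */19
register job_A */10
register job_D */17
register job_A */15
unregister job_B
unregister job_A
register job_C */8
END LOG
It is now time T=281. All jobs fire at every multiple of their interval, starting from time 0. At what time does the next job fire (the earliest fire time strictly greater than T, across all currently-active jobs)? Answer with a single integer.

Op 1: register job_D */7 -> active={job_D:*/7}
Op 2: register job_B */12 -> active={job_B:*/12, job_D:*/7}
Op 3: register job_A */14 -> active={job_A:*/14, job_B:*/12, job_D:*/7}
Op 4: unregister job_D -> active={job_A:*/14, job_B:*/12}
Op 5: register job_C */4 -> active={job_A:*/14, job_B:*/12, job_C:*/4}
Op 6: register job_D */18 -> active={job_A:*/14, job_B:*/12, job_C:*/4, job_D:*/18}
Op 7: register job_C */19 -> active={job_A:*/14, job_B:*/12, job_C:*/19, job_D:*/18}
Op 8: register job_A */10 -> active={job_A:*/10, job_B:*/12, job_C:*/19, job_D:*/18}
Op 9: register job_D */17 -> active={job_A:*/10, job_B:*/12, job_C:*/19, job_D:*/17}
Op 10: register job_A */15 -> active={job_A:*/15, job_B:*/12, job_C:*/19, job_D:*/17}
Op 11: unregister job_B -> active={job_A:*/15, job_C:*/19, job_D:*/17}
Op 12: unregister job_A -> active={job_C:*/19, job_D:*/17}
Op 13: register job_C */8 -> active={job_C:*/8, job_D:*/17}
  job_C: interval 8, next fire after T=281 is 288
  job_D: interval 17, next fire after T=281 is 289
Earliest fire time = 288 (job job_C)

Answer: 288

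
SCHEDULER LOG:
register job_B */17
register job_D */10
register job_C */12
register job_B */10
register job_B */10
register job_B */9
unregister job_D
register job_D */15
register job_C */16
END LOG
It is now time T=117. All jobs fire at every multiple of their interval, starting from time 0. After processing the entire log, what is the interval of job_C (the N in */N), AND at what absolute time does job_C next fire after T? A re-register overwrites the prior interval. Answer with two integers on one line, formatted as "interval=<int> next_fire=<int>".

Answer: interval=16 next_fire=128

Derivation:
Op 1: register job_B */17 -> active={job_B:*/17}
Op 2: register job_D */10 -> active={job_B:*/17, job_D:*/10}
Op 3: register job_C */12 -> active={job_B:*/17, job_C:*/12, job_D:*/10}
Op 4: register job_B */10 -> active={job_B:*/10, job_C:*/12, job_D:*/10}
Op 5: register job_B */10 -> active={job_B:*/10, job_C:*/12, job_D:*/10}
Op 6: register job_B */9 -> active={job_B:*/9, job_C:*/12, job_D:*/10}
Op 7: unregister job_D -> active={job_B:*/9, job_C:*/12}
Op 8: register job_D */15 -> active={job_B:*/9, job_C:*/12, job_D:*/15}
Op 9: register job_C */16 -> active={job_B:*/9, job_C:*/16, job_D:*/15}
Final interval of job_C = 16
Next fire of job_C after T=117: (117//16+1)*16 = 128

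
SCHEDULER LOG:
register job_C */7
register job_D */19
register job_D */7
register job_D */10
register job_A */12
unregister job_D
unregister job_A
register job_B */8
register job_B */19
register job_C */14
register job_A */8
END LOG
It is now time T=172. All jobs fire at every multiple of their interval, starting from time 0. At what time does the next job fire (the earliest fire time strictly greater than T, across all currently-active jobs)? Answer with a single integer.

Answer: 176

Derivation:
Op 1: register job_C */7 -> active={job_C:*/7}
Op 2: register job_D */19 -> active={job_C:*/7, job_D:*/19}
Op 3: register job_D */7 -> active={job_C:*/7, job_D:*/7}
Op 4: register job_D */10 -> active={job_C:*/7, job_D:*/10}
Op 5: register job_A */12 -> active={job_A:*/12, job_C:*/7, job_D:*/10}
Op 6: unregister job_D -> active={job_A:*/12, job_C:*/7}
Op 7: unregister job_A -> active={job_C:*/7}
Op 8: register job_B */8 -> active={job_B:*/8, job_C:*/7}
Op 9: register job_B */19 -> active={job_B:*/19, job_C:*/7}
Op 10: register job_C */14 -> active={job_B:*/19, job_C:*/14}
Op 11: register job_A */8 -> active={job_A:*/8, job_B:*/19, job_C:*/14}
  job_A: interval 8, next fire after T=172 is 176
  job_B: interval 19, next fire after T=172 is 190
  job_C: interval 14, next fire after T=172 is 182
Earliest fire time = 176 (job job_A)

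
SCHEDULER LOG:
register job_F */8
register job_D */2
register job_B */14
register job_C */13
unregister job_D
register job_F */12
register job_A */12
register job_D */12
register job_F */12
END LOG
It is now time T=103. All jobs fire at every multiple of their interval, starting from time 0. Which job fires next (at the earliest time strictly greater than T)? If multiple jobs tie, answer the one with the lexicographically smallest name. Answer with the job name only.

Answer: job_C

Derivation:
Op 1: register job_F */8 -> active={job_F:*/8}
Op 2: register job_D */2 -> active={job_D:*/2, job_F:*/8}
Op 3: register job_B */14 -> active={job_B:*/14, job_D:*/2, job_F:*/8}
Op 4: register job_C */13 -> active={job_B:*/14, job_C:*/13, job_D:*/2, job_F:*/8}
Op 5: unregister job_D -> active={job_B:*/14, job_C:*/13, job_F:*/8}
Op 6: register job_F */12 -> active={job_B:*/14, job_C:*/13, job_F:*/12}
Op 7: register job_A */12 -> active={job_A:*/12, job_B:*/14, job_C:*/13, job_F:*/12}
Op 8: register job_D */12 -> active={job_A:*/12, job_B:*/14, job_C:*/13, job_D:*/12, job_F:*/12}
Op 9: register job_F */12 -> active={job_A:*/12, job_B:*/14, job_C:*/13, job_D:*/12, job_F:*/12}
  job_A: interval 12, next fire after T=103 is 108
  job_B: interval 14, next fire after T=103 is 112
  job_C: interval 13, next fire after T=103 is 104
  job_D: interval 12, next fire after T=103 is 108
  job_F: interval 12, next fire after T=103 is 108
Earliest = 104, winner (lex tiebreak) = job_C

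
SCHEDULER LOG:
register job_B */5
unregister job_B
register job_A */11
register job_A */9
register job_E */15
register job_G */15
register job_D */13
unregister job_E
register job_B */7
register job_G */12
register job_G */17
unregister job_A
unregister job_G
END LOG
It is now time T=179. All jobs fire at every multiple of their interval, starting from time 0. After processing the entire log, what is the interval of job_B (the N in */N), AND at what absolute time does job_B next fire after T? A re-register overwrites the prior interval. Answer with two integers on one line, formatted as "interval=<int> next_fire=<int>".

Answer: interval=7 next_fire=182

Derivation:
Op 1: register job_B */5 -> active={job_B:*/5}
Op 2: unregister job_B -> active={}
Op 3: register job_A */11 -> active={job_A:*/11}
Op 4: register job_A */9 -> active={job_A:*/9}
Op 5: register job_E */15 -> active={job_A:*/9, job_E:*/15}
Op 6: register job_G */15 -> active={job_A:*/9, job_E:*/15, job_G:*/15}
Op 7: register job_D */13 -> active={job_A:*/9, job_D:*/13, job_E:*/15, job_G:*/15}
Op 8: unregister job_E -> active={job_A:*/9, job_D:*/13, job_G:*/15}
Op 9: register job_B */7 -> active={job_A:*/9, job_B:*/7, job_D:*/13, job_G:*/15}
Op 10: register job_G */12 -> active={job_A:*/9, job_B:*/7, job_D:*/13, job_G:*/12}
Op 11: register job_G */17 -> active={job_A:*/9, job_B:*/7, job_D:*/13, job_G:*/17}
Op 12: unregister job_A -> active={job_B:*/7, job_D:*/13, job_G:*/17}
Op 13: unregister job_G -> active={job_B:*/7, job_D:*/13}
Final interval of job_B = 7
Next fire of job_B after T=179: (179//7+1)*7 = 182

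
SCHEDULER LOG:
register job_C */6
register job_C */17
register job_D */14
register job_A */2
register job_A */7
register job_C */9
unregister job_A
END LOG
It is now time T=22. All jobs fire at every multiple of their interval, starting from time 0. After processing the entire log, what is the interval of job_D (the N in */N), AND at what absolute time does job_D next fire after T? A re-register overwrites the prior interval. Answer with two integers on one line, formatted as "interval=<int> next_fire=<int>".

Answer: interval=14 next_fire=28

Derivation:
Op 1: register job_C */6 -> active={job_C:*/6}
Op 2: register job_C */17 -> active={job_C:*/17}
Op 3: register job_D */14 -> active={job_C:*/17, job_D:*/14}
Op 4: register job_A */2 -> active={job_A:*/2, job_C:*/17, job_D:*/14}
Op 5: register job_A */7 -> active={job_A:*/7, job_C:*/17, job_D:*/14}
Op 6: register job_C */9 -> active={job_A:*/7, job_C:*/9, job_D:*/14}
Op 7: unregister job_A -> active={job_C:*/9, job_D:*/14}
Final interval of job_D = 14
Next fire of job_D after T=22: (22//14+1)*14 = 28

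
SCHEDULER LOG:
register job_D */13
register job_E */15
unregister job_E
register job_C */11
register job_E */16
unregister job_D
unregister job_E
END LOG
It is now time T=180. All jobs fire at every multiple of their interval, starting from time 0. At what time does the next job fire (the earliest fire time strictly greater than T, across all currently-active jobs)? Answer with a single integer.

Op 1: register job_D */13 -> active={job_D:*/13}
Op 2: register job_E */15 -> active={job_D:*/13, job_E:*/15}
Op 3: unregister job_E -> active={job_D:*/13}
Op 4: register job_C */11 -> active={job_C:*/11, job_D:*/13}
Op 5: register job_E */16 -> active={job_C:*/11, job_D:*/13, job_E:*/16}
Op 6: unregister job_D -> active={job_C:*/11, job_E:*/16}
Op 7: unregister job_E -> active={job_C:*/11}
  job_C: interval 11, next fire after T=180 is 187
Earliest fire time = 187 (job job_C)

Answer: 187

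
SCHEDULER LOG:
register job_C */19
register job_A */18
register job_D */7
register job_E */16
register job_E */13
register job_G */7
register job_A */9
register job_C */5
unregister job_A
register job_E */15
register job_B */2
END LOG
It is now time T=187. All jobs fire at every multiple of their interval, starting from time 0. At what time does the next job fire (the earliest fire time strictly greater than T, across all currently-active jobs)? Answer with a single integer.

Op 1: register job_C */19 -> active={job_C:*/19}
Op 2: register job_A */18 -> active={job_A:*/18, job_C:*/19}
Op 3: register job_D */7 -> active={job_A:*/18, job_C:*/19, job_D:*/7}
Op 4: register job_E */16 -> active={job_A:*/18, job_C:*/19, job_D:*/7, job_E:*/16}
Op 5: register job_E */13 -> active={job_A:*/18, job_C:*/19, job_D:*/7, job_E:*/13}
Op 6: register job_G */7 -> active={job_A:*/18, job_C:*/19, job_D:*/7, job_E:*/13, job_G:*/7}
Op 7: register job_A */9 -> active={job_A:*/9, job_C:*/19, job_D:*/7, job_E:*/13, job_G:*/7}
Op 8: register job_C */5 -> active={job_A:*/9, job_C:*/5, job_D:*/7, job_E:*/13, job_G:*/7}
Op 9: unregister job_A -> active={job_C:*/5, job_D:*/7, job_E:*/13, job_G:*/7}
Op 10: register job_E */15 -> active={job_C:*/5, job_D:*/7, job_E:*/15, job_G:*/7}
Op 11: register job_B */2 -> active={job_B:*/2, job_C:*/5, job_D:*/7, job_E:*/15, job_G:*/7}
  job_B: interval 2, next fire after T=187 is 188
  job_C: interval 5, next fire after T=187 is 190
  job_D: interval 7, next fire after T=187 is 189
  job_E: interval 15, next fire after T=187 is 195
  job_G: interval 7, next fire after T=187 is 189
Earliest fire time = 188 (job job_B)

Answer: 188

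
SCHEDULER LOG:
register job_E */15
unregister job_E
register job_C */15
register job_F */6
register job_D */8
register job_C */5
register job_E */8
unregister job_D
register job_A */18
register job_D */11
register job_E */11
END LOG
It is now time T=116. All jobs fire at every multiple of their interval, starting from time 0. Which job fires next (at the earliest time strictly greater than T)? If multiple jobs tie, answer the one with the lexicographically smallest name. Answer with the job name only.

Op 1: register job_E */15 -> active={job_E:*/15}
Op 2: unregister job_E -> active={}
Op 3: register job_C */15 -> active={job_C:*/15}
Op 4: register job_F */6 -> active={job_C:*/15, job_F:*/6}
Op 5: register job_D */8 -> active={job_C:*/15, job_D:*/8, job_F:*/6}
Op 6: register job_C */5 -> active={job_C:*/5, job_D:*/8, job_F:*/6}
Op 7: register job_E */8 -> active={job_C:*/5, job_D:*/8, job_E:*/8, job_F:*/6}
Op 8: unregister job_D -> active={job_C:*/5, job_E:*/8, job_F:*/6}
Op 9: register job_A */18 -> active={job_A:*/18, job_C:*/5, job_E:*/8, job_F:*/6}
Op 10: register job_D */11 -> active={job_A:*/18, job_C:*/5, job_D:*/11, job_E:*/8, job_F:*/6}
Op 11: register job_E */11 -> active={job_A:*/18, job_C:*/5, job_D:*/11, job_E:*/11, job_F:*/6}
  job_A: interval 18, next fire after T=116 is 126
  job_C: interval 5, next fire after T=116 is 120
  job_D: interval 11, next fire after T=116 is 121
  job_E: interval 11, next fire after T=116 is 121
  job_F: interval 6, next fire after T=116 is 120
Earliest = 120, winner (lex tiebreak) = job_C

Answer: job_C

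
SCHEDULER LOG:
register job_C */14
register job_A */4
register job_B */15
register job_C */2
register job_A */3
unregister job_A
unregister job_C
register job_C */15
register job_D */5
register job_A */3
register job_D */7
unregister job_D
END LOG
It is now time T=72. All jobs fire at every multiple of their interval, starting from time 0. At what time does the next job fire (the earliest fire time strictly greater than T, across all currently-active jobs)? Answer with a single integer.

Op 1: register job_C */14 -> active={job_C:*/14}
Op 2: register job_A */4 -> active={job_A:*/4, job_C:*/14}
Op 3: register job_B */15 -> active={job_A:*/4, job_B:*/15, job_C:*/14}
Op 4: register job_C */2 -> active={job_A:*/4, job_B:*/15, job_C:*/2}
Op 5: register job_A */3 -> active={job_A:*/3, job_B:*/15, job_C:*/2}
Op 6: unregister job_A -> active={job_B:*/15, job_C:*/2}
Op 7: unregister job_C -> active={job_B:*/15}
Op 8: register job_C */15 -> active={job_B:*/15, job_C:*/15}
Op 9: register job_D */5 -> active={job_B:*/15, job_C:*/15, job_D:*/5}
Op 10: register job_A */3 -> active={job_A:*/3, job_B:*/15, job_C:*/15, job_D:*/5}
Op 11: register job_D */7 -> active={job_A:*/3, job_B:*/15, job_C:*/15, job_D:*/7}
Op 12: unregister job_D -> active={job_A:*/3, job_B:*/15, job_C:*/15}
  job_A: interval 3, next fire after T=72 is 75
  job_B: interval 15, next fire after T=72 is 75
  job_C: interval 15, next fire after T=72 is 75
Earliest fire time = 75 (job job_A)

Answer: 75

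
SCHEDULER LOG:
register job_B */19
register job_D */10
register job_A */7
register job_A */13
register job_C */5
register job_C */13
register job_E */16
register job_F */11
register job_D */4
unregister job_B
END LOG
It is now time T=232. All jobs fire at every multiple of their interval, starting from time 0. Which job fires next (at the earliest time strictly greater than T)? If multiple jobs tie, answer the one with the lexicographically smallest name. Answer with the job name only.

Op 1: register job_B */19 -> active={job_B:*/19}
Op 2: register job_D */10 -> active={job_B:*/19, job_D:*/10}
Op 3: register job_A */7 -> active={job_A:*/7, job_B:*/19, job_D:*/10}
Op 4: register job_A */13 -> active={job_A:*/13, job_B:*/19, job_D:*/10}
Op 5: register job_C */5 -> active={job_A:*/13, job_B:*/19, job_C:*/5, job_D:*/10}
Op 6: register job_C */13 -> active={job_A:*/13, job_B:*/19, job_C:*/13, job_D:*/10}
Op 7: register job_E */16 -> active={job_A:*/13, job_B:*/19, job_C:*/13, job_D:*/10, job_E:*/16}
Op 8: register job_F */11 -> active={job_A:*/13, job_B:*/19, job_C:*/13, job_D:*/10, job_E:*/16, job_F:*/11}
Op 9: register job_D */4 -> active={job_A:*/13, job_B:*/19, job_C:*/13, job_D:*/4, job_E:*/16, job_F:*/11}
Op 10: unregister job_B -> active={job_A:*/13, job_C:*/13, job_D:*/4, job_E:*/16, job_F:*/11}
  job_A: interval 13, next fire after T=232 is 234
  job_C: interval 13, next fire after T=232 is 234
  job_D: interval 4, next fire after T=232 is 236
  job_E: interval 16, next fire after T=232 is 240
  job_F: interval 11, next fire after T=232 is 242
Earliest = 234, winner (lex tiebreak) = job_A

Answer: job_A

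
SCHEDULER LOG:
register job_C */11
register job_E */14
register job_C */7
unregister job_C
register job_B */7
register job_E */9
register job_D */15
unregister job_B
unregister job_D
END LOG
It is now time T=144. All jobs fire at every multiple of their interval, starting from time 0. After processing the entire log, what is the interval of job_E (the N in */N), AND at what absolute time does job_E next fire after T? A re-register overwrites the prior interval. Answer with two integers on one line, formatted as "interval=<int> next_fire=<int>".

Op 1: register job_C */11 -> active={job_C:*/11}
Op 2: register job_E */14 -> active={job_C:*/11, job_E:*/14}
Op 3: register job_C */7 -> active={job_C:*/7, job_E:*/14}
Op 4: unregister job_C -> active={job_E:*/14}
Op 5: register job_B */7 -> active={job_B:*/7, job_E:*/14}
Op 6: register job_E */9 -> active={job_B:*/7, job_E:*/9}
Op 7: register job_D */15 -> active={job_B:*/7, job_D:*/15, job_E:*/9}
Op 8: unregister job_B -> active={job_D:*/15, job_E:*/9}
Op 9: unregister job_D -> active={job_E:*/9}
Final interval of job_E = 9
Next fire of job_E after T=144: (144//9+1)*9 = 153

Answer: interval=9 next_fire=153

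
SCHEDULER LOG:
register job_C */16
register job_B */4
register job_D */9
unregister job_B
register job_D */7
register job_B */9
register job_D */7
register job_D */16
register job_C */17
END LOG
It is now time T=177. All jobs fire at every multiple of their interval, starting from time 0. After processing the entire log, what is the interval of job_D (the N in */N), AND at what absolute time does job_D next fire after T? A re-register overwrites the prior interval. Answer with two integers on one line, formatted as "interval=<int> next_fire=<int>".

Answer: interval=16 next_fire=192

Derivation:
Op 1: register job_C */16 -> active={job_C:*/16}
Op 2: register job_B */4 -> active={job_B:*/4, job_C:*/16}
Op 3: register job_D */9 -> active={job_B:*/4, job_C:*/16, job_D:*/9}
Op 4: unregister job_B -> active={job_C:*/16, job_D:*/9}
Op 5: register job_D */7 -> active={job_C:*/16, job_D:*/7}
Op 6: register job_B */9 -> active={job_B:*/9, job_C:*/16, job_D:*/7}
Op 7: register job_D */7 -> active={job_B:*/9, job_C:*/16, job_D:*/7}
Op 8: register job_D */16 -> active={job_B:*/9, job_C:*/16, job_D:*/16}
Op 9: register job_C */17 -> active={job_B:*/9, job_C:*/17, job_D:*/16}
Final interval of job_D = 16
Next fire of job_D after T=177: (177//16+1)*16 = 192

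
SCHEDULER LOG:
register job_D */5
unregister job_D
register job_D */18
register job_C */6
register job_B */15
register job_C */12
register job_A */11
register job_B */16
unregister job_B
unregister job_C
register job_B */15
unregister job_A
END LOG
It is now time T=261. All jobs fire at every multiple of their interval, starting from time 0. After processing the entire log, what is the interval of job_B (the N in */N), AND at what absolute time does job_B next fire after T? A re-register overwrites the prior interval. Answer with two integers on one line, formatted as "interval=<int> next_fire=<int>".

Answer: interval=15 next_fire=270

Derivation:
Op 1: register job_D */5 -> active={job_D:*/5}
Op 2: unregister job_D -> active={}
Op 3: register job_D */18 -> active={job_D:*/18}
Op 4: register job_C */6 -> active={job_C:*/6, job_D:*/18}
Op 5: register job_B */15 -> active={job_B:*/15, job_C:*/6, job_D:*/18}
Op 6: register job_C */12 -> active={job_B:*/15, job_C:*/12, job_D:*/18}
Op 7: register job_A */11 -> active={job_A:*/11, job_B:*/15, job_C:*/12, job_D:*/18}
Op 8: register job_B */16 -> active={job_A:*/11, job_B:*/16, job_C:*/12, job_D:*/18}
Op 9: unregister job_B -> active={job_A:*/11, job_C:*/12, job_D:*/18}
Op 10: unregister job_C -> active={job_A:*/11, job_D:*/18}
Op 11: register job_B */15 -> active={job_A:*/11, job_B:*/15, job_D:*/18}
Op 12: unregister job_A -> active={job_B:*/15, job_D:*/18}
Final interval of job_B = 15
Next fire of job_B after T=261: (261//15+1)*15 = 270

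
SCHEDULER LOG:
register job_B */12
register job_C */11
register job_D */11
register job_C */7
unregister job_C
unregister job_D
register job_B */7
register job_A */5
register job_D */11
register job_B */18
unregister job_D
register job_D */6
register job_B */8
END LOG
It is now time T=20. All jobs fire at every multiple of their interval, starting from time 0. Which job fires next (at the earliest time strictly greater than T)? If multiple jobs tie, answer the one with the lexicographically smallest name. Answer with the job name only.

Answer: job_B

Derivation:
Op 1: register job_B */12 -> active={job_B:*/12}
Op 2: register job_C */11 -> active={job_B:*/12, job_C:*/11}
Op 3: register job_D */11 -> active={job_B:*/12, job_C:*/11, job_D:*/11}
Op 4: register job_C */7 -> active={job_B:*/12, job_C:*/7, job_D:*/11}
Op 5: unregister job_C -> active={job_B:*/12, job_D:*/11}
Op 6: unregister job_D -> active={job_B:*/12}
Op 7: register job_B */7 -> active={job_B:*/7}
Op 8: register job_A */5 -> active={job_A:*/5, job_B:*/7}
Op 9: register job_D */11 -> active={job_A:*/5, job_B:*/7, job_D:*/11}
Op 10: register job_B */18 -> active={job_A:*/5, job_B:*/18, job_D:*/11}
Op 11: unregister job_D -> active={job_A:*/5, job_B:*/18}
Op 12: register job_D */6 -> active={job_A:*/5, job_B:*/18, job_D:*/6}
Op 13: register job_B */8 -> active={job_A:*/5, job_B:*/8, job_D:*/6}
  job_A: interval 5, next fire after T=20 is 25
  job_B: interval 8, next fire after T=20 is 24
  job_D: interval 6, next fire after T=20 is 24
Earliest = 24, winner (lex tiebreak) = job_B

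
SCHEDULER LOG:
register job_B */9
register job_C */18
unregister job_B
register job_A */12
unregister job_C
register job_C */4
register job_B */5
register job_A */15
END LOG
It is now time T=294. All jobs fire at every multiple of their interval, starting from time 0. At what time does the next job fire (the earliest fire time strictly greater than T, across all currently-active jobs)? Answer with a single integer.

Answer: 295

Derivation:
Op 1: register job_B */9 -> active={job_B:*/9}
Op 2: register job_C */18 -> active={job_B:*/9, job_C:*/18}
Op 3: unregister job_B -> active={job_C:*/18}
Op 4: register job_A */12 -> active={job_A:*/12, job_C:*/18}
Op 5: unregister job_C -> active={job_A:*/12}
Op 6: register job_C */4 -> active={job_A:*/12, job_C:*/4}
Op 7: register job_B */5 -> active={job_A:*/12, job_B:*/5, job_C:*/4}
Op 8: register job_A */15 -> active={job_A:*/15, job_B:*/5, job_C:*/4}
  job_A: interval 15, next fire after T=294 is 300
  job_B: interval 5, next fire after T=294 is 295
  job_C: interval 4, next fire after T=294 is 296
Earliest fire time = 295 (job job_B)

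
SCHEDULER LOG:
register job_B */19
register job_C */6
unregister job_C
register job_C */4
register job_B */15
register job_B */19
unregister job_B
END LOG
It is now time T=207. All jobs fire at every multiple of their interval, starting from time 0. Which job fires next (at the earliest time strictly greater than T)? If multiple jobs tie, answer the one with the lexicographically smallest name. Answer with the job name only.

Op 1: register job_B */19 -> active={job_B:*/19}
Op 2: register job_C */6 -> active={job_B:*/19, job_C:*/6}
Op 3: unregister job_C -> active={job_B:*/19}
Op 4: register job_C */4 -> active={job_B:*/19, job_C:*/4}
Op 5: register job_B */15 -> active={job_B:*/15, job_C:*/4}
Op 6: register job_B */19 -> active={job_B:*/19, job_C:*/4}
Op 7: unregister job_B -> active={job_C:*/4}
  job_C: interval 4, next fire after T=207 is 208
Earliest = 208, winner (lex tiebreak) = job_C

Answer: job_C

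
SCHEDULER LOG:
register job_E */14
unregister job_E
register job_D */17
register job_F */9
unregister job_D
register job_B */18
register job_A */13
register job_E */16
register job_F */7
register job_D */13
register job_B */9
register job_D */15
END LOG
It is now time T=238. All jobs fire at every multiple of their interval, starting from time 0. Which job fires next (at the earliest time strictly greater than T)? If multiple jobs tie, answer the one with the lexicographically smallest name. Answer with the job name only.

Op 1: register job_E */14 -> active={job_E:*/14}
Op 2: unregister job_E -> active={}
Op 3: register job_D */17 -> active={job_D:*/17}
Op 4: register job_F */9 -> active={job_D:*/17, job_F:*/9}
Op 5: unregister job_D -> active={job_F:*/9}
Op 6: register job_B */18 -> active={job_B:*/18, job_F:*/9}
Op 7: register job_A */13 -> active={job_A:*/13, job_B:*/18, job_F:*/9}
Op 8: register job_E */16 -> active={job_A:*/13, job_B:*/18, job_E:*/16, job_F:*/9}
Op 9: register job_F */7 -> active={job_A:*/13, job_B:*/18, job_E:*/16, job_F:*/7}
Op 10: register job_D */13 -> active={job_A:*/13, job_B:*/18, job_D:*/13, job_E:*/16, job_F:*/7}
Op 11: register job_B */9 -> active={job_A:*/13, job_B:*/9, job_D:*/13, job_E:*/16, job_F:*/7}
Op 12: register job_D */15 -> active={job_A:*/13, job_B:*/9, job_D:*/15, job_E:*/16, job_F:*/7}
  job_A: interval 13, next fire after T=238 is 247
  job_B: interval 9, next fire after T=238 is 243
  job_D: interval 15, next fire after T=238 is 240
  job_E: interval 16, next fire after T=238 is 240
  job_F: interval 7, next fire after T=238 is 245
Earliest = 240, winner (lex tiebreak) = job_D

Answer: job_D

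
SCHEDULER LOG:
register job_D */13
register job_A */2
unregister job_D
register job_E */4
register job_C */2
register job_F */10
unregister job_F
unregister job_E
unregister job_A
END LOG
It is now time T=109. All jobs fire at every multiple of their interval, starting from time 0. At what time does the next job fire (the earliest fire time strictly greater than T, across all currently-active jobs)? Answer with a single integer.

Answer: 110

Derivation:
Op 1: register job_D */13 -> active={job_D:*/13}
Op 2: register job_A */2 -> active={job_A:*/2, job_D:*/13}
Op 3: unregister job_D -> active={job_A:*/2}
Op 4: register job_E */4 -> active={job_A:*/2, job_E:*/4}
Op 5: register job_C */2 -> active={job_A:*/2, job_C:*/2, job_E:*/4}
Op 6: register job_F */10 -> active={job_A:*/2, job_C:*/2, job_E:*/4, job_F:*/10}
Op 7: unregister job_F -> active={job_A:*/2, job_C:*/2, job_E:*/4}
Op 8: unregister job_E -> active={job_A:*/2, job_C:*/2}
Op 9: unregister job_A -> active={job_C:*/2}
  job_C: interval 2, next fire after T=109 is 110
Earliest fire time = 110 (job job_C)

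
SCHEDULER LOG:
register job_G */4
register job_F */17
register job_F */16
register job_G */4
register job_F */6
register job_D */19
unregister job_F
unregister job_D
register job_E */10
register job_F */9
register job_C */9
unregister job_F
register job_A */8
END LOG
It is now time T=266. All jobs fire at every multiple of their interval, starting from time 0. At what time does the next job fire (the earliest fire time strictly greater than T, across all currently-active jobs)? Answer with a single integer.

Answer: 268

Derivation:
Op 1: register job_G */4 -> active={job_G:*/4}
Op 2: register job_F */17 -> active={job_F:*/17, job_G:*/4}
Op 3: register job_F */16 -> active={job_F:*/16, job_G:*/4}
Op 4: register job_G */4 -> active={job_F:*/16, job_G:*/4}
Op 5: register job_F */6 -> active={job_F:*/6, job_G:*/4}
Op 6: register job_D */19 -> active={job_D:*/19, job_F:*/6, job_G:*/4}
Op 7: unregister job_F -> active={job_D:*/19, job_G:*/4}
Op 8: unregister job_D -> active={job_G:*/4}
Op 9: register job_E */10 -> active={job_E:*/10, job_G:*/4}
Op 10: register job_F */9 -> active={job_E:*/10, job_F:*/9, job_G:*/4}
Op 11: register job_C */9 -> active={job_C:*/9, job_E:*/10, job_F:*/9, job_G:*/4}
Op 12: unregister job_F -> active={job_C:*/9, job_E:*/10, job_G:*/4}
Op 13: register job_A */8 -> active={job_A:*/8, job_C:*/9, job_E:*/10, job_G:*/4}
  job_A: interval 8, next fire after T=266 is 272
  job_C: interval 9, next fire after T=266 is 270
  job_E: interval 10, next fire after T=266 is 270
  job_G: interval 4, next fire after T=266 is 268
Earliest fire time = 268 (job job_G)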